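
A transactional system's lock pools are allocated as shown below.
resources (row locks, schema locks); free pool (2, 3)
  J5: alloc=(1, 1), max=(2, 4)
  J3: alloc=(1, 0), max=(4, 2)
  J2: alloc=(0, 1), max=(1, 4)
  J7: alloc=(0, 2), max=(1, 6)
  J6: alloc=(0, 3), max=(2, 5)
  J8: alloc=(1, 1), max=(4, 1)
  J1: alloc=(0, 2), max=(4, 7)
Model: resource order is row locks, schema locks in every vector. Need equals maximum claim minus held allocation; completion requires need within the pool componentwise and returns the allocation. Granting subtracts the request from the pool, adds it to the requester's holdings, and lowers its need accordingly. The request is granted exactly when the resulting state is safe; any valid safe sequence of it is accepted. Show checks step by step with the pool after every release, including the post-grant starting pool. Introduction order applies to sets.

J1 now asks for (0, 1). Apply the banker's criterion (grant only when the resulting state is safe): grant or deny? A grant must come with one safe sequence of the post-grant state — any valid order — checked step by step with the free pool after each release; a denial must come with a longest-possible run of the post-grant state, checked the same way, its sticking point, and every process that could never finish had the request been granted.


GRANT: granting preserves safety; a valid post-grant sequence is J6, J5, J3, J8, J7, J1, J2.
Key observation: even at the reduced pool (2, 2), J6 fits immediately, so safety survives the grant.
Step-by-step check of the post-grant state:
  pool = (2, 2)
  J6: need (2, 2) fits (2, 2); releases (0, 3), pool now (2, 5)
  J5: need (1, 3) fits (2, 5); releases (1, 1), pool now (3, 6)
  J3: need (3, 2) fits (3, 6); releases (1, 0), pool now (4, 6)
  J8: need (3, 0) fits (4, 6); releases (1, 1), pool now (5, 7)
  J7: need (1, 4) fits (5, 7); releases (0, 2), pool now (5, 9)
  J1: need (4, 4) fits (5, 9); releases (0, 3), pool now (5, 12)
  J2: need (1, 3) fits (5, 12); releases (0, 1), pool now (5, 13)


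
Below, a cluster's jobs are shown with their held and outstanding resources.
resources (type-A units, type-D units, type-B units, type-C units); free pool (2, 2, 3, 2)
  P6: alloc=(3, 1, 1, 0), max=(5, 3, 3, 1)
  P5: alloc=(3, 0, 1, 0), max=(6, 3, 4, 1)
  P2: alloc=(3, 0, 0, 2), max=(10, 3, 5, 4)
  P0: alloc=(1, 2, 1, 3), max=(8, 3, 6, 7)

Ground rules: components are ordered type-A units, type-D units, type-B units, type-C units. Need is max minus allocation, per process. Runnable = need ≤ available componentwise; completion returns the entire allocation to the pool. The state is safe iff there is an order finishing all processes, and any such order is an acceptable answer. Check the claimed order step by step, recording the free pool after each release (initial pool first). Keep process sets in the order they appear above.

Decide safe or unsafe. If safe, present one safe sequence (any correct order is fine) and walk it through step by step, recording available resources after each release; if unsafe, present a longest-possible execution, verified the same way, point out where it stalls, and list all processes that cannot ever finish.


SAFE, for example via the order P6, P5, P2, P0.
Key observation: the order's first zero-slack moment is P6 ((2, 2, 2, 1) needed, (2, 2, 3, 2) free — a requested resource with nothing to spare).
Check, step by step:
  pool = (2, 2, 3, 2)
  P6: need (2, 2, 2, 1) fits (2, 2, 3, 2); releases (3, 1, 1, 0), pool now (5, 3, 4, 2)
  P5: need (3, 3, 3, 1) fits (5, 3, 4, 2); releases (3, 0, 1, 0), pool now (8, 3, 5, 2)
  P2: need (7, 3, 5, 2) fits (8, 3, 5, 2); releases (3, 0, 0, 2), pool now (11, 3, 5, 4)
  P0: need (7, 1, 5, 4) fits (11, 3, 5, 4); releases (1, 2, 1, 3), pool now (12, 5, 6, 7)


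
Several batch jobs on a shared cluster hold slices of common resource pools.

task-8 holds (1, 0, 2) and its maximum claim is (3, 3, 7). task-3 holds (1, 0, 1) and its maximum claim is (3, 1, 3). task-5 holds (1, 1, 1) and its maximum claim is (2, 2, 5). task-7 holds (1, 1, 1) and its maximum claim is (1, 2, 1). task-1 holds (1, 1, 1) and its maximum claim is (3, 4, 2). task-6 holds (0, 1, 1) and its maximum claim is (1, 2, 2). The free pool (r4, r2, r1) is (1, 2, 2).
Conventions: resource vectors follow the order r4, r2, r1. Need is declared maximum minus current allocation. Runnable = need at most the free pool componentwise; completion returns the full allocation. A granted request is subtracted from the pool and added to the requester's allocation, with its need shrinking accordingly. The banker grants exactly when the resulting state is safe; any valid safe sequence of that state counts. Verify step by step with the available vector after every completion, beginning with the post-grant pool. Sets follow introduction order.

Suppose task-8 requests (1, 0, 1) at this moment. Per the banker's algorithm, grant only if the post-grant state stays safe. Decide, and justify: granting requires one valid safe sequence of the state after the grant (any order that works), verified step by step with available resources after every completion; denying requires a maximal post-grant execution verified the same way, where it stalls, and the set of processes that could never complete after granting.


DENY. Granting would leave the state unsafe.
Key observation: after task-7, task-6 the pool peaks at (1, 4, 3), and each blocked process is short somewhere: task-8 on r1; task-3 on r4; task-5 on r1; task-1 on r4.
Pretend the grant happened; the run task-7, task-6 goes as far as possible. Walking it through:
  pool = (0, 2, 1)
  task-7: need (0, 1, 0) fits (0, 2, 1); releases (1, 1, 1), pool now (1, 3, 2)
  task-6: need (1, 1, 1) fits (1, 3, 2); releases (0, 1, 1), pool now (1, 4, 3)
  task-8 still needs (1, 3, 4) but only (1, 4, 3) is free — short on r1
  task-3 still needs (2, 1, 2) but only (1, 4, 3) is free — short on r4
  task-5 still needs (1, 1, 4) but only (1, 4, 3) is free — short on r1
  task-1 still needs (2, 3, 1) but only (1, 4, 3) is free — short on r4
Processes that could never finish after the grant: task-8, task-3, task-5 and task-1.


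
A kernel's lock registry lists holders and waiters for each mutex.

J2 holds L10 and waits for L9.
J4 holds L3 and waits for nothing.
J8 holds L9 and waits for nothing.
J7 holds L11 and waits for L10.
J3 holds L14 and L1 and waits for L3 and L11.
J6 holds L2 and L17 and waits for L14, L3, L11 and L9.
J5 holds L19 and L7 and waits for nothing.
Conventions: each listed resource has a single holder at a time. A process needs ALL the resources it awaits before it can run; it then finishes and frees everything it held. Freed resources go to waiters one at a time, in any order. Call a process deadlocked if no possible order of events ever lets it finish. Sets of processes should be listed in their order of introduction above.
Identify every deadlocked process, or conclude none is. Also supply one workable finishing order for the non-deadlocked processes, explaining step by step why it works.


The deadlocked set is empty.
Key observation: although several processes wait, no cycle exists — each chain bottoms out at a free runner.
One completion order for the rest: J4, J8, J2, J7, J3, J6, J5.
Check, step by step:
  run J4 (it waits on nothing); releases L3
  run J8 (it waits on nothing); releases L9
  run J2 (all its waits — L9 — are resolved); releases L10
  run J7 (all its waits — L10 — are resolved); releases L11
  run J3 (all its waits — L3 and L11 — are resolved); releases L14 and L1
  run J6 (all its waits — L14, L3, L11 and L9 — are resolved); releases L2 and L17
  run J5 (it waits on nothing); releases L19 and L7


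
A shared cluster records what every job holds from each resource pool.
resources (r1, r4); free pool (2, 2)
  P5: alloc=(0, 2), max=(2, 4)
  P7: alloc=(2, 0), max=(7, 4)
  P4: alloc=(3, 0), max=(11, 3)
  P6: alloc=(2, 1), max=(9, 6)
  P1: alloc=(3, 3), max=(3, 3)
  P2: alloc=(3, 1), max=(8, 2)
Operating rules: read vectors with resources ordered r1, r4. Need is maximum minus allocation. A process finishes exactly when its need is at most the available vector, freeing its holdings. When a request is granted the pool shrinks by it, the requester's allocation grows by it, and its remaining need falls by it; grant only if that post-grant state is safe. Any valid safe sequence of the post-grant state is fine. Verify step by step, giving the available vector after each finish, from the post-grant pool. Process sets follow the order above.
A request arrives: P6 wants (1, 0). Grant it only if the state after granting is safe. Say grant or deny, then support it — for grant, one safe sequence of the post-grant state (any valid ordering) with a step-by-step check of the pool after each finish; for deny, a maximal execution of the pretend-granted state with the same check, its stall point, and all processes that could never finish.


DENY — the pretend-granted state is unsafe.
Key observation: no order helps: past P1, P5, the free pool tops out at (4, 7), below what each blocked process needs in r1.
Pretend the grant happened; the run P1, P5 goes as far as possible. Step-by-step check:
  pool = (1, 2)
  run P1 (needs (0, 0), free (1, 2)); after release of (3, 3) the pool is (4, 5)
  run P5 (needs (2, 2), free (4, 5)); after release of (0, 2) the pool is (4, 7)
  P7 cannot run: need (5, 4) vs free (4, 7) (insufficient r1)
  P4 cannot run: need (8, 3) vs free (4, 7) (insufficient r1)
  P6 cannot run: need (6, 5) vs free (4, 7) (insufficient r1)
  P2 cannot run: need (5, 1) vs free (4, 7) (insufficient r1)
Processes that could never finish after the grant: P7, P4, P6 and P2.


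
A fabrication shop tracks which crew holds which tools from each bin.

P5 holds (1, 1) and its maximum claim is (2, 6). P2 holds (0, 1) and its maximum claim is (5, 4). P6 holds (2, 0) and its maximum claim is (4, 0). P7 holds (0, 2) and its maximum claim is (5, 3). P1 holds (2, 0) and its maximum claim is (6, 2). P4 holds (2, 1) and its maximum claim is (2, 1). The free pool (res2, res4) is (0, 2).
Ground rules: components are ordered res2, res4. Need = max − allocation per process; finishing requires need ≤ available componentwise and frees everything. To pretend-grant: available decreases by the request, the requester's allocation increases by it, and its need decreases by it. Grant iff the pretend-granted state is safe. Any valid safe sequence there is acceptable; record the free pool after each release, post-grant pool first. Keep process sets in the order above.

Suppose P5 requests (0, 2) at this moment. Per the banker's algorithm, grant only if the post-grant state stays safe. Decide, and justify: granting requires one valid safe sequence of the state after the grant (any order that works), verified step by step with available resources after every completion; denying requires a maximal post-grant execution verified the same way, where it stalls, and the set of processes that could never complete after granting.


DENY — the pretend-granted state is unsafe.
Key observation: after P4, P6 the pool peaks at (4, 1), and each blocked process is short somewhere: P5 on res4; P2 on res2, res4; P7 on res2; P1 on res4.
On the post-grant state, P4, P6 is a maximal run — nothing extends it. Step-by-step check:
  pool = (0, 0)
  run P4 (needs (0, 0), free (0, 0)); after release of (2, 1) the pool is (2, 1)
  run P6 (needs (2, 0), free (2, 1)); after release of (2, 0) the pool is (4, 1)
  blocked: P5 wants (1, 3), pool (4, 1) — not enough res4
  blocked: P2 wants (5, 3), pool (4, 1) — not enough res2 and res4
  blocked: P7 wants (5, 1), pool (4, 1) — not enough res2
  blocked: P1 wants (4, 2), pool (4, 1) — not enough res4
Processes that could never finish after the grant: P5, P2, P7 and P1.


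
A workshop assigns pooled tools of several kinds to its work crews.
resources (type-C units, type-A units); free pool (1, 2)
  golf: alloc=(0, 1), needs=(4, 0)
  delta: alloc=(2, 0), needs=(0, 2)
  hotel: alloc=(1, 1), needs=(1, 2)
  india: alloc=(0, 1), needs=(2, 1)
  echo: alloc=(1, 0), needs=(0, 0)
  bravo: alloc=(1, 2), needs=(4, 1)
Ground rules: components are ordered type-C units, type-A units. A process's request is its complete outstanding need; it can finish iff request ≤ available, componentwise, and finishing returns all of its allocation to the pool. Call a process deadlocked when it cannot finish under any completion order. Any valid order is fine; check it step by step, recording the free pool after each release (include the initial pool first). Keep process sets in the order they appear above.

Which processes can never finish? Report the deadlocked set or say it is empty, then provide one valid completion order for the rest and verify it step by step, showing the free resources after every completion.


No process is deadlocked.
Key observation: delta fits the free pool immediately, and its release cascades until everyone finishes.
A valid finishing order for the others: delta, hotel, golf, bravo, echo, india. Check, step by step:
  pool = (1, 2)
  run delta (needs (0, 2), free (1, 2)); after release of (2, 0) the pool is (3, 2)
  run hotel (needs (1, 2), free (3, 2)); after release of (1, 1) the pool is (4, 3)
  run golf (needs (4, 0), free (4, 3)); after release of (0, 1) the pool is (4, 4)
  run bravo (needs (4, 1), free (4, 4)); after release of (1, 2) the pool is (5, 6)
  run echo (needs (0, 0), free (5, 6)); after release of (1, 0) the pool is (6, 6)
  run india (needs (2, 1), free (6, 6)); after release of (0, 1) the pool is (6, 7)


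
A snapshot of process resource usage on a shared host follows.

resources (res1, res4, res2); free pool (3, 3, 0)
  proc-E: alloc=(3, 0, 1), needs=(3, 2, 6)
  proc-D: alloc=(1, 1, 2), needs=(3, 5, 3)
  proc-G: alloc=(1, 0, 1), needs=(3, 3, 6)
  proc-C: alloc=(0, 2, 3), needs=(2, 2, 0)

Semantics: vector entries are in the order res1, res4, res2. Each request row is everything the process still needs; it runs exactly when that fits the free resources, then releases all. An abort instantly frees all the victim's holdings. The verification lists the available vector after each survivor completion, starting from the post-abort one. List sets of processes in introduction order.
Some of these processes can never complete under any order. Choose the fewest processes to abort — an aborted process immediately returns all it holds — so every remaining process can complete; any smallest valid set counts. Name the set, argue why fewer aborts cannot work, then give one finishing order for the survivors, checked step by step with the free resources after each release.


The answer: abort proc-G.
Key observation: the deadlocked proc-E becomes finishable only because proc-G released (1, 0, 1); it completes at step 3 below.
Why nothing smaller works: aborting no one leaves the state deadlocked as given.
One survivor order: proc-C, proc-D, proc-E. Verifying each step (post-abort pool first):
  pool = (4, 3, 1)
  proc-C: need (2, 2, 0) fits (4, 3, 1); releases (0, 2, 3), pool now (4, 5, 4)
  proc-D: need (3, 5, 3) fits (4, 5, 4); releases (1, 1, 2), pool now (5, 6, 6)
  proc-E: need (3, 2, 6) fits (5, 6, 6); releases (3, 0, 1), pool now (8, 6, 7)


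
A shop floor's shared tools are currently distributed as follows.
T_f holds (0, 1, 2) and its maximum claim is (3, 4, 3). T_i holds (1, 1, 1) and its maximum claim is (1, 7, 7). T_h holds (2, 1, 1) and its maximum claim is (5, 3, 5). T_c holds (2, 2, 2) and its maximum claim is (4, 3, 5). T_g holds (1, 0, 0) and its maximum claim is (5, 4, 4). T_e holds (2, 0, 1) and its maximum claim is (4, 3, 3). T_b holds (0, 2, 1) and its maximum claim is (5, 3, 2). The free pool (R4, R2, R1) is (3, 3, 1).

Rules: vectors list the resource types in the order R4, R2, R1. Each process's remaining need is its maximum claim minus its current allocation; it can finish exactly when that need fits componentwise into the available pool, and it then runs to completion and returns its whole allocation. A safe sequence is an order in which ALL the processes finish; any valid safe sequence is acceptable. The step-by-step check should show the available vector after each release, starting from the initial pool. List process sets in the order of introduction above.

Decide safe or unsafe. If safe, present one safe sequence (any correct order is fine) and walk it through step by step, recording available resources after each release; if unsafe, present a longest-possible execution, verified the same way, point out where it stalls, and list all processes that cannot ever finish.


SAFE, for example via the order T_f, T_e, T_b, T_h, T_g, T_c, T_i.
Key observation: the order's first zero-slack moment is T_f ((3, 3, 1) needed, (3, 3, 1) free — a requested resource with nothing to spare).
Verifying each step:
  pool = (3, 3, 1)
  T_f: need (3, 3, 1) fits (3, 3, 1); releases (0, 1, 2), pool now (3, 4, 3)
  T_e: need (2, 3, 2) fits (3, 4, 3); releases (2, 0, 1), pool now (5, 4, 4)
  T_b: need (5, 1, 1) fits (5, 4, 4); releases (0, 2, 1), pool now (5, 6, 5)
  T_h: need (3, 2, 4) fits (5, 6, 5); releases (2, 1, 1), pool now (7, 7, 6)
  T_g: need (4, 4, 4) fits (7, 7, 6); releases (1, 0, 0), pool now (8, 7, 6)
  T_c: need (2, 1, 3) fits (8, 7, 6); releases (2, 2, 2), pool now (10, 9, 8)
  T_i: need (0, 6, 6) fits (10, 9, 8); releases (1, 1, 1), pool now (11, 10, 9)


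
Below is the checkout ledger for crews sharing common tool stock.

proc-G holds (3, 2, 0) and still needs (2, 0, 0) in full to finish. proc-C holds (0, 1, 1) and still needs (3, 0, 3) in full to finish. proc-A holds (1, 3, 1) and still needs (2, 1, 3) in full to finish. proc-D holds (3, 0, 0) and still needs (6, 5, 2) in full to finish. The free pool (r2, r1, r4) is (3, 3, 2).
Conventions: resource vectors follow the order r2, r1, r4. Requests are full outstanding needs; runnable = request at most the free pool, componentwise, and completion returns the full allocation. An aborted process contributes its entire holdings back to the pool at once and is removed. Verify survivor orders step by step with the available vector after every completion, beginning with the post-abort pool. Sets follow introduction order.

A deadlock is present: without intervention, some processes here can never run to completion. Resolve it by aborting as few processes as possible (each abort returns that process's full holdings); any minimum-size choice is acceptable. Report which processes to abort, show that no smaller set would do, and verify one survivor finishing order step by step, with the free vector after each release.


The answer: abort proc-A.
Key observation: aborting proc-A returns (1, 3, 1), and proc-C — hopeless before — runs at step 2 with the returned capacity in the pool.
No smaller set exists: with zero aborts the deadlock remains.
The survivors complete as proc-G, proc-C, proc-D. Check, step by step (starting from the post-abort pool):
  pool = (4, 6, 3)
  proc-G needs (2, 0, 0) <= (4, 6, 3) -> finishes; pool += (3, 2, 0) = (7, 8, 3)
  proc-C needs (3, 0, 3) <= (7, 8, 3) -> finishes; pool += (0, 1, 1) = (7, 9, 4)
  proc-D needs (6, 5, 2) <= (7, 9, 4) -> finishes; pool += (3, 0, 0) = (10, 9, 4)


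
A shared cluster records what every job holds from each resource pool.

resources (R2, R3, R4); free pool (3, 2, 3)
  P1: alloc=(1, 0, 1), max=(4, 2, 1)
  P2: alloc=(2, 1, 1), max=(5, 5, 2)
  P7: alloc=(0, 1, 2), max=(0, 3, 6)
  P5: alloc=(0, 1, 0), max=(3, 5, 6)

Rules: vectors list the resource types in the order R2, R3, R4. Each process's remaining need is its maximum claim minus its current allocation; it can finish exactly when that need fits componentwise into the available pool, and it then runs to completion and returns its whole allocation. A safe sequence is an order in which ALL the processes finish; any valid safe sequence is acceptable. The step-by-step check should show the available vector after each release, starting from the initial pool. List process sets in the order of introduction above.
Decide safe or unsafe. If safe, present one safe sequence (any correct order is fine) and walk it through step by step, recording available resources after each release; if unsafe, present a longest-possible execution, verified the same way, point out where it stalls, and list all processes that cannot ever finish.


UNSAFE — no complete ordering exists.
Key observation: after P1, P7 complete, (4, 3, 6) is the best the pool ever gets, yet each leftover process wants more R3.
A maximal execution: P1, P7 — then nothing else fits. Walking it through:
  pool = (3, 2, 3)
  P1 needs (3, 2, 0) <= (3, 2, 3) -> finishes; pool += (1, 0, 1) = (4, 2, 4)
  P7 needs (0, 2, 4) <= (4, 2, 4) -> finishes; pool += (0, 1, 2) = (4, 3, 6)
  blocked: P2 wants (3, 4, 1), pool (4, 3, 6) — not enough R3
  blocked: P5 wants (3, 4, 6), pool (4, 3, 6) — not enough R3
Permanently blocked: P2 and P5.


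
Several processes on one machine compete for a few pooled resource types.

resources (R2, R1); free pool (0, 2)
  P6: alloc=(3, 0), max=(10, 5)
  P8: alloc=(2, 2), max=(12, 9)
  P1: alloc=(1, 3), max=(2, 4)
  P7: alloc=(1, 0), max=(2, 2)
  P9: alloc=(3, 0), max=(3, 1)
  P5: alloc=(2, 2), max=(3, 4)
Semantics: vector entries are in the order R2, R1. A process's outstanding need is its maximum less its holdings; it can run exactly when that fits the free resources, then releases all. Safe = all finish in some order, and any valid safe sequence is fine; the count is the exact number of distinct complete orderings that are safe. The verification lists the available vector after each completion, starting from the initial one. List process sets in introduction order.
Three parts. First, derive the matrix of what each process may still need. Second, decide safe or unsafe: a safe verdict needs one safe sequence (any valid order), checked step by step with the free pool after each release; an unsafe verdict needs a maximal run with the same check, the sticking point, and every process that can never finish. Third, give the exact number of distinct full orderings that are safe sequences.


(1) Remaining need (order R2, R1):
  P6: (7, 5)
  P8: (10, 7)
  P1: (1, 1)
  P7: (1, 2)
  P9: (0, 1)
  P5: (1, 2)
(2) The state is SAFE; one workable sequence: P9, P1, P7, P5, P6, P8.
Key observation: P6 marks the first exact bind of the order: its need (7, 5) fits the free (7, 7) with zero slack on a requested resource.
Walking it through:
  pool = (0, 2)
  P9 needs (0, 1) <= (0, 2) -> finishes; pool += (3, 0) = (3, 2)
  P1 needs (1, 1) <= (3, 2) -> finishes; pool += (1, 3) = (4, 5)
  P7 needs (1, 2) <= (4, 5) -> finishes; pool += (1, 0) = (5, 5)
  P5 needs (1, 2) <= (5, 5) -> finishes; pool += (2, 2) = (7, 7)
  P6 needs (7, 5) <= (7, 7) -> finishes; pool += (3, 0) = (10, 7)
  P8 needs (10, 7) <= (10, 7) -> finishes; pool += (2, 2) = (12, 9)
(3) Precisely 6 of the possible complete orderings are safe sequences.


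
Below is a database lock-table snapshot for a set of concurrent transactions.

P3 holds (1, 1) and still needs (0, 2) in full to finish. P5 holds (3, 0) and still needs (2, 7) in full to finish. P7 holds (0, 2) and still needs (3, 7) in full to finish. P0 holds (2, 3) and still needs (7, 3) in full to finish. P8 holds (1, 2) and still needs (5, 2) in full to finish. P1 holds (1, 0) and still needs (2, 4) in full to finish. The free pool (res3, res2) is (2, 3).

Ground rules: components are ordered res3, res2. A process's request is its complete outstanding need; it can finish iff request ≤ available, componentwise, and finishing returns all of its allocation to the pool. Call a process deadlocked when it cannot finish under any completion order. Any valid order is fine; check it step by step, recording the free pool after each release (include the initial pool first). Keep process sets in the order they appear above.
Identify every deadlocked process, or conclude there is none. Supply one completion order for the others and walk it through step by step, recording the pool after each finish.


The deadlocked set is P5, P7, P0 and P8.
Key observation: after P3, P1 the pool peaks at (4, 4), and each blocked process is short somewhere: P5 on res2; P7 on res2; P0 on res3; P8 on res3.
One completion order for the rest: P3, P1. Verifying each step:
  pool = (2, 3)
  run P3 (needs (0, 2), free (2, 3)); after release of (1, 1) the pool is (3, 4)
  run P1 (needs (2, 4), free (3, 4)); after release of (1, 0) the pool is (4, 4)
None of the blocked processes ever fits:
  P5 still needs (2, 7) but only (4, 4) is free — short on res2
  P7 still needs (3, 7) but only (4, 4) is free — short on res2
  P0 still needs (7, 3) but only (4, 4) is free — short on res3
  P8 still needs (5, 2) but only (4, 4) is free — short on res3


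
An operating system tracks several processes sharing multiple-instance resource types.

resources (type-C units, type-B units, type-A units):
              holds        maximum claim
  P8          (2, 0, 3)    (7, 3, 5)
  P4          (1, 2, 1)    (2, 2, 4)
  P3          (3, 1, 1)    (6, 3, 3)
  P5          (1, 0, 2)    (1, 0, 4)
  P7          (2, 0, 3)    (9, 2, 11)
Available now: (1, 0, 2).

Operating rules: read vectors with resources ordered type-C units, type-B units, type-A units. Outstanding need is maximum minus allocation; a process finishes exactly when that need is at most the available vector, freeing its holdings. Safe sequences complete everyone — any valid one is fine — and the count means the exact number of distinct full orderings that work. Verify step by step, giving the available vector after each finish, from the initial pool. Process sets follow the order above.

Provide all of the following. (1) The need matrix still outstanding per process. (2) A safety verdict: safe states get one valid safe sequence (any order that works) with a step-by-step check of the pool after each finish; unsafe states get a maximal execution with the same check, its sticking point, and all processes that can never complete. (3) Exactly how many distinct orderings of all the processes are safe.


(1) Remaining need (order type-C units, type-B units, type-A units):
  P8: (5, 3, 2)
  P4: (1, 0, 3)
  P3: (3, 2, 2)
  P5: (0, 0, 2)
  P7: (7, 2, 8)
(2) The state is SAFE; one workable sequence: P5, P4, P3, P8, P7.
Key observation: at P5 the run first touches a limit — (0, 0, 2) against (1, 0, 2), exact on a resource it actually requests.
Walking it through:
  pool = (1, 0, 2)
  run P5 (needs (0, 0, 2), free (1, 0, 2)); after release of (1, 0, 2) the pool is (2, 0, 4)
  run P4 (needs (1, 0, 3), free (2, 0, 4)); after release of (1, 2, 1) the pool is (3, 2, 5)
  run P3 (needs (3, 2, 2), free (3, 2, 5)); after release of (3, 1, 1) the pool is (6, 3, 6)
  run P8 (needs (5, 3, 2), free (6, 3, 6)); after release of (2, 0, 3) the pool is (8, 3, 9)
  run P7 (needs (7, 2, 8), free (8, 3, 9)); after release of (2, 0, 3) the pool is (10, 3, 12)
(3) The exact count: 1 of the possible complete orderings is a safe sequence.


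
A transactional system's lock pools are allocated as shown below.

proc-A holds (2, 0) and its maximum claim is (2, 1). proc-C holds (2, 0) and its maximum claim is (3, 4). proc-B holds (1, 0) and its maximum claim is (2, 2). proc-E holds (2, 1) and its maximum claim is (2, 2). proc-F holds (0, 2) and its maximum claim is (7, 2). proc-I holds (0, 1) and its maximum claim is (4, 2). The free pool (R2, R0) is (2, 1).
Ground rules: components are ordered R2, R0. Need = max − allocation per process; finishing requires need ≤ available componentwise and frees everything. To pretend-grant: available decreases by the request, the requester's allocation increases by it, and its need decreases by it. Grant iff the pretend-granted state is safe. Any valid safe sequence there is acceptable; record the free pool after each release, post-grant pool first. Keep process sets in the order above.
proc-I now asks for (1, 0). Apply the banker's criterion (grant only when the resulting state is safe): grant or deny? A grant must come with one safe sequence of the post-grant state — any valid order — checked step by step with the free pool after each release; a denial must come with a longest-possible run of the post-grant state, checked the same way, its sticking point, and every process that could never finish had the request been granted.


GRANT. The post-grant state is safe; one safe sequence: proc-A, proc-E, proc-B, proc-I, proc-F, proc-C.
Key observation: the grant leaves (1, 1) free — enough for proc-A, whose release restarts the cascade.
Step-by-step check of the post-grant state:
  pool = (1, 1)
  proc-A: need (0, 1) fits (1, 1); releases (2, 0), pool now (3, 1)
  proc-E: need (0, 1) fits (3, 1); releases (2, 1), pool now (5, 2)
  proc-B: need (1, 2) fits (5, 2); releases (1, 0), pool now (6, 2)
  proc-I: need (3, 1) fits (6, 2); releases (1, 1), pool now (7, 3)
  proc-F: need (7, 0) fits (7, 3); releases (0, 2), pool now (7, 5)
  proc-C: need (1, 4) fits (7, 5); releases (2, 0), pool now (9, 5)


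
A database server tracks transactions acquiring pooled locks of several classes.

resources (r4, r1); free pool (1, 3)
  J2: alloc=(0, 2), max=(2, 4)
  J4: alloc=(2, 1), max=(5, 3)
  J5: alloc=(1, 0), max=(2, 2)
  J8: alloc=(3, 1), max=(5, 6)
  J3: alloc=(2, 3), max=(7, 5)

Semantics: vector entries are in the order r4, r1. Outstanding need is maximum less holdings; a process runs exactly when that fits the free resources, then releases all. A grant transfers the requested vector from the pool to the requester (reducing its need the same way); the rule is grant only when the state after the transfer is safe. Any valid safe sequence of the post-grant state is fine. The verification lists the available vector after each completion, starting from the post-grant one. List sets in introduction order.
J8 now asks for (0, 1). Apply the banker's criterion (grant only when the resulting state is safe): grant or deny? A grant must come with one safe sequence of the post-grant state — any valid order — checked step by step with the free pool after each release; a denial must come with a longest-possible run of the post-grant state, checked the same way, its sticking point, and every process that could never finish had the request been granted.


GRANT — the state after the grant stays safe, e.g. via J5, J2, J8, J4, J3.
Key observation: (1, 2) free after granting still covers J5 first, and each release covers the next.
Check on the post-grant state, step by step:
  pool = (1, 2)
  run J5 (needs (1, 2), free (1, 2)); after release of (1, 0) the pool is (2, 2)
  run J2 (needs (2, 2), free (2, 2)); after release of (0, 2) the pool is (2, 4)
  run J8 (needs (2, 4), free (2, 4)); after release of (3, 2) the pool is (5, 6)
  run J4 (needs (3, 2), free (5, 6)); after release of (2, 1) the pool is (7, 7)
  run J3 (needs (5, 2), free (7, 7)); after release of (2, 3) the pool is (9, 10)


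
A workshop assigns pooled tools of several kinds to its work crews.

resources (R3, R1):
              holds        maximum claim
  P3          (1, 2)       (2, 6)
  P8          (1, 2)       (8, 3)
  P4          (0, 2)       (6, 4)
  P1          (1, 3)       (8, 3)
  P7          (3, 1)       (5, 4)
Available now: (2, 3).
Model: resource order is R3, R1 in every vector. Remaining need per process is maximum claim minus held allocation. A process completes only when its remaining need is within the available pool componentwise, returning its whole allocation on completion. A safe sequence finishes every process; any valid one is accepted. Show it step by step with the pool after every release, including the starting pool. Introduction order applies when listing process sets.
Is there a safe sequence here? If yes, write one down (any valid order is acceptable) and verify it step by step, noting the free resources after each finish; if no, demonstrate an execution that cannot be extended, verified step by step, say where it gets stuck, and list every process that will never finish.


UNSAFE — no complete ordering exists.
Key observation: P7, P3, P4 can finish, but then (6, 8) is all there is, and the blocked group's R3 demands exceed it.
A maximal execution: P7, P3, P4 — then nothing else fits. Check, step by step:
  pool = (2, 3)
  P7: need (2, 3) fits (2, 3); releases (3, 1), pool now (5, 4)
  P3: need (1, 4) fits (5, 4); releases (1, 2), pool now (6, 6)
  P4: need (6, 2) fits (6, 6); releases (0, 2), pool now (6, 8)
  P8 still needs (7, 1) but only (6, 8) is free — short on R3
  P1 still needs (7, 0) but only (6, 8) is free — short on R3
Permanently blocked: P8 and P1.


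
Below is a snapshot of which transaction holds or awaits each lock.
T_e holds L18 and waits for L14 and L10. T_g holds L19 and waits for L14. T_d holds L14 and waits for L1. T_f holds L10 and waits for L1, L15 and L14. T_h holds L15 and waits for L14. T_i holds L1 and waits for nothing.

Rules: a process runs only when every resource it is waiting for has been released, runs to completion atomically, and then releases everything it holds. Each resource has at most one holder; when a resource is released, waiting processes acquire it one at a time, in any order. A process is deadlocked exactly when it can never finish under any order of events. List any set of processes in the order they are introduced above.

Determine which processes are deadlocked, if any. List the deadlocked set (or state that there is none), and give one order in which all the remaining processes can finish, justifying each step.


No process is deadlocked.
Key observation: no waiting chain loops back on itself — every chain ends at a process that waits on nothing, so everyone eventually runs.
A valid finishing order for the others: T_i, T_d, T_h, T_f, T_e, T_g.
Check, step by step:
  T_i: no waits; runs immediately, freeing L1
  run T_d (all its waits — L1 — are resolved); releases L14
  run T_h (all its waits — L14 — are resolved); releases L15
  run T_f (all its waits — L1, L15 and L14 — are resolved); releases L10
  run T_e (all its waits — L14 and L10 — are resolved); releases L18
  run T_g (all its waits — L14 — are resolved); releases L19


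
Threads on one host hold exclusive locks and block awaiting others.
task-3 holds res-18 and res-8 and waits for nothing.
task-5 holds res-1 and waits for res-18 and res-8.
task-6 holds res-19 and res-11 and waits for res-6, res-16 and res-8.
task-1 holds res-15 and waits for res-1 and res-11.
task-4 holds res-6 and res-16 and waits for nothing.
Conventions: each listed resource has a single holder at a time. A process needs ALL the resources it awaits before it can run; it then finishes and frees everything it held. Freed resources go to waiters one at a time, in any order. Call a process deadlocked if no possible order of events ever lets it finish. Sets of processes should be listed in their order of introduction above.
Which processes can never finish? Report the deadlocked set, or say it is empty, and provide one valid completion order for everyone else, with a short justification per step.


The deadlocked set is empty.
Key observation: the wait relation is loop-free; peeling off processes with no waits unwinds the whole state.
A valid finishing order for the others: task-4, task-3, task-6, task-5, task-1.
Verifying each step:
  run task-4 (it waits on nothing); releases res-6 and res-16
  run task-3 (it waits on nothing); releases res-18 and res-8
  run task-6 (all its waits — res-6, res-16 and res-8 — are resolved); releases res-19 and res-11
  run task-5 (all its waits — res-18 and res-8 — are resolved); releases res-1
  run task-1 (all its waits — res-1 and res-11 — are resolved); releases res-15


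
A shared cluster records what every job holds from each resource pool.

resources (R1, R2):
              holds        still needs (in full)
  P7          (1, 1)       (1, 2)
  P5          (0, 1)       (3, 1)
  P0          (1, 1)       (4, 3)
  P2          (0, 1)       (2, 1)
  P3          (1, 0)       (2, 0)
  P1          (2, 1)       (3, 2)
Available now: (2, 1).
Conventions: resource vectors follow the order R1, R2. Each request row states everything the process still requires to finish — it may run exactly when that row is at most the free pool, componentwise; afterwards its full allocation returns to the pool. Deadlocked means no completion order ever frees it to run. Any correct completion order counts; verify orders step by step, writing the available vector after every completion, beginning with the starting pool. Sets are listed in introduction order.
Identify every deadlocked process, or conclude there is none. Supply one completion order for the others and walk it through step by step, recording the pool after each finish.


No process is deadlocked.
Key observation: P2 fits the free pool immediately, and its release cascades until everyone finishes.
A valid finishing order for the others: P2, P7, P1, P5, P3, P0. Check, step by step:
  pool = (2, 1)
  run P2 (needs (2, 1), free (2, 1)); after release of (0, 1) the pool is (2, 2)
  run P7 (needs (1, 2), free (2, 2)); after release of (1, 1) the pool is (3, 3)
  run P1 (needs (3, 2), free (3, 3)); after release of (2, 1) the pool is (5, 4)
  run P5 (needs (3, 1), free (5, 4)); after release of (0, 1) the pool is (5, 5)
  run P3 (needs (2, 0), free (5, 5)); after release of (1, 0) the pool is (6, 5)
  run P0 (needs (4, 3), free (6, 5)); after release of (1, 1) the pool is (7, 6)


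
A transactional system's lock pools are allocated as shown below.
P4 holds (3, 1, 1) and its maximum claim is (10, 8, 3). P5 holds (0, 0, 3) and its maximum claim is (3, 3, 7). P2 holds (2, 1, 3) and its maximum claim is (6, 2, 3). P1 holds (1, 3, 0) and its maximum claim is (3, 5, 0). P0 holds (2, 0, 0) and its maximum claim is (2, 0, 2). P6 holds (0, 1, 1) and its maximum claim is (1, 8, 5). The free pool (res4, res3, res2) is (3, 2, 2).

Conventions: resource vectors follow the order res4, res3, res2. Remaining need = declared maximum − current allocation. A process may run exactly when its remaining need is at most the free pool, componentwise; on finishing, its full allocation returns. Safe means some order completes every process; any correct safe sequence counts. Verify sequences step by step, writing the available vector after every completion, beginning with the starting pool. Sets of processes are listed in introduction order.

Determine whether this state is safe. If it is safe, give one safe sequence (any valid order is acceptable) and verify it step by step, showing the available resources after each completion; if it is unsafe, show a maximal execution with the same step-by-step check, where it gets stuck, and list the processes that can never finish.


The state is UNSAFE.
Key observation: no order helps: past P1, P2, P5, P0, the free pool tops out at (8, 6, 8), below what each blocked process needs in res3.
Going as far as possible: P1, P2, P5, P0; after that, nothing fits. Walking it through:
  pool = (3, 2, 2)
  P1 needs (2, 2, 0) <= (3, 2, 2) -> finishes; pool += (1, 3, 0) = (4, 5, 2)
  P2 needs (4, 1, 0) <= (4, 5, 2) -> finishes; pool += (2, 1, 3) = (6, 6, 5)
  P5 needs (3, 3, 4) <= (6, 6, 5) -> finishes; pool += (0, 0, 3) = (6, 6, 8)
  P0 needs (0, 0, 2) <= (6, 6, 8) -> finishes; pool += (2, 0, 0) = (8, 6, 8)
  P4 cannot run: need (7, 7, 2) vs free (8, 6, 8) (insufficient res3)
  P6 cannot run: need (1, 7, 4) vs free (8, 6, 8) (insufficient res3)
Processes that can never finish: P4 and P6.


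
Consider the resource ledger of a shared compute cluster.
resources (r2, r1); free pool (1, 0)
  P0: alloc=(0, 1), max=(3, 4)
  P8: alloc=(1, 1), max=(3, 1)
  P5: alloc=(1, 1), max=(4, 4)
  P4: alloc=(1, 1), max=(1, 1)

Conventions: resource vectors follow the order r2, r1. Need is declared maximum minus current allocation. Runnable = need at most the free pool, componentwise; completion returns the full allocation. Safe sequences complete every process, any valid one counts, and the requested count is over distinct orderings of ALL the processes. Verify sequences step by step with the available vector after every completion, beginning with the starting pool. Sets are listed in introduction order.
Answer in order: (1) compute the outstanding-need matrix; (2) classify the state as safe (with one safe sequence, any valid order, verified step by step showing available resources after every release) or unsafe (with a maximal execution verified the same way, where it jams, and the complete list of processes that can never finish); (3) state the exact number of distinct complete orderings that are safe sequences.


(1) Remaining need (order r2, r1):
  P0: (3, 3)
  P8: (2, 0)
  P5: (3, 3)
  P4: (0, 0)
(2) UNSAFE — no complete ordering exists.
Key observation: the pool after P4, P8 is (3, 2); every surviving request exceeds it in r1, so progress ends there.
Going as far as possible: P4, P8; after that, nothing fits. Walking it through:
  pool = (1, 0)
  P4: need (0, 0) fits (1, 0); releases (1, 1), pool now (2, 1)
  P8: need (2, 0) fits (2, 1); releases (1, 1), pool now (3, 2)
  blocked: P0 wants (3, 3), pool (3, 2) — not enough r1
  blocked: P5 wants (3, 3), pool (3, 2) — not enough r1
Processes that can never finish: P0 and P5.
(3) Exactly 0 of the possible complete orderings are safe sequences.
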